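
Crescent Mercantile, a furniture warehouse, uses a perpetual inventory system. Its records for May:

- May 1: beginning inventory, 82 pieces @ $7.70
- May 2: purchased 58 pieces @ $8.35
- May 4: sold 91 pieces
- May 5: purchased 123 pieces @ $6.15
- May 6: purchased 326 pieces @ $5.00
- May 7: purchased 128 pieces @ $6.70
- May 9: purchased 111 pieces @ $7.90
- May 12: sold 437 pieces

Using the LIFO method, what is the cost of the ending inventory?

May 4, 91 sold [LIFO — newest first]: 58 @ $8.35 + 33 @ $7.70 = $738.40
May 12, 437 sold [LIFO — newest first]: 111 @ $7.90 + 128 @ $6.70 + 198 @ $5.00 = $2,724.50
Total COGS = $738.40 + $2,724.50 = $3,462.90
Ending inventory: 49 @ $7.70 + 123 @ $6.15 + 128 @ $5.00 = $1,773.75
Check: goods available $5,236.65 = COGS $3,462.90 + ending $1,773.75

Ending inventory = $1,773.75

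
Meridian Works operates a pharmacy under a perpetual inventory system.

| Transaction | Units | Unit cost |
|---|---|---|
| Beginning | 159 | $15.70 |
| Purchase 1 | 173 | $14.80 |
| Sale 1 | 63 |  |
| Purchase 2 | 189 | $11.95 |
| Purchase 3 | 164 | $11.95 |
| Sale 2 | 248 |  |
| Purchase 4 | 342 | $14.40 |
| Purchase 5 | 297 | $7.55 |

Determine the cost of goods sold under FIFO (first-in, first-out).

COGS = $4,745.90

Sale 1 (63) [FIFO — oldest first]: 63 @ $15.70 = $989.10
Sale 2 (248) [FIFO — oldest first]: 96 @ $15.70 + 152 @ $14.80 = $3,756.80
Total COGS = $989.10 + $3,756.80 = $4,745.90
Ending inventory: 21 @ $14.80 + 189 @ $11.95 + 164 @ $11.95 + 342 @ $14.40 + 297 @ $7.55 = $11,696.30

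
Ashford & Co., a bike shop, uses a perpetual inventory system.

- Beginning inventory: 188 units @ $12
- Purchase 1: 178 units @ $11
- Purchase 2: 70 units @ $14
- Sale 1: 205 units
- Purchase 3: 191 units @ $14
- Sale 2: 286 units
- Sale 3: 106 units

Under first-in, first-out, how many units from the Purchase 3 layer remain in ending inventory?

Sale 1 (205) [FIFO — oldest first]: 188 @ $12 + 17 @ $11 = $2,443
Sale 2 (286) [FIFO — oldest first]: 161 @ $11 + 70 @ $14 + 55 @ $14 = $3,521
Sale 3 (106) [FIFO — oldest first]: 106 @ $14 = $1,484
Total COGS = $2,443 + $3,521 + $1,484 = $7,448
Ending inventory: 30 @ $14 = $420

30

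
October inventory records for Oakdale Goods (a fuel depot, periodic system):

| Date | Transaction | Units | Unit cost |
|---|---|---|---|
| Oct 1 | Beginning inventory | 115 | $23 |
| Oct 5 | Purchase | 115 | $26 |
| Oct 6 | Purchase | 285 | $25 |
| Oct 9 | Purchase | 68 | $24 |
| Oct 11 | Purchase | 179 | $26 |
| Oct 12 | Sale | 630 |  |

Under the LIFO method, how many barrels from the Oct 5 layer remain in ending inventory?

Oct 12, 630 sold [LIFO — newest first]: 179 @ $26 + 68 @ $24 + 285 @ $25 + 98 @ $26 = $15,959
Ending inventory: 115 @ $23 + 17 @ $26 = $3,087
Check: goods available $19,046 = COGS $15,959 + ending $3,087

17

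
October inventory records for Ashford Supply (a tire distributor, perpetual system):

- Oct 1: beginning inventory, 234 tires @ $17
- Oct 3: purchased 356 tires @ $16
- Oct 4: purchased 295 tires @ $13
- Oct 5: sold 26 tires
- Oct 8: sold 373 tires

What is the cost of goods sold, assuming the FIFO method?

COGS = $6,618

Oct 5, 26 sold [FIFO — oldest first]: 26 @ $17 = $442
Oct 8, 373 sold [FIFO — oldest first]: 208 @ $17 + 165 @ $16 = $6,176
Total COGS = $442 + $6,176 = $6,618
Ending inventory: 191 @ $16 + 295 @ $13 = $6,891
Check: goods available $13,509 = COGS $6,618 + ending $6,891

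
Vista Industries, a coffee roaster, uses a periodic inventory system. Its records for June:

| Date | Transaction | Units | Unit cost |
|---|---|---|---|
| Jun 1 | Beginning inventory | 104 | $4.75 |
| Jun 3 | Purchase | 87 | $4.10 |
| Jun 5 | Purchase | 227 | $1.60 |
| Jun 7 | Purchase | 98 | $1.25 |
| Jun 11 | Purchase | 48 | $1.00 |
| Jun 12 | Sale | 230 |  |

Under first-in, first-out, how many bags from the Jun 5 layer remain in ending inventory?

Jun 12, 230 sold [FIFO — oldest first]: 104 @ $4.75 + 87 @ $4.10 + 39 @ $1.60 = $913.10
Ending inventory: 188 @ $1.60 + 98 @ $1.25 + 48 @ $1.00 = $471.30
Check: goods available $1,384.40 = COGS $913.10 + ending $471.30

188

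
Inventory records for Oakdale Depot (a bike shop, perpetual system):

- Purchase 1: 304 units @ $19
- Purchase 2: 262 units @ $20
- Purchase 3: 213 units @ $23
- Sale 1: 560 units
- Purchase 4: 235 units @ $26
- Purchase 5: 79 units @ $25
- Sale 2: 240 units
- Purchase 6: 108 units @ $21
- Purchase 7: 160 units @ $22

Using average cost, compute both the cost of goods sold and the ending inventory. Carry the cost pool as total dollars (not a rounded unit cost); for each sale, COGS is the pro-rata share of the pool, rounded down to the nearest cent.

COGS = $17,095.98; ending inventory = $12,692.02

After Purchase 1: 304 on hand, pool $5,776.00 (≈ $19.0000 each)
After Purchase 2: 566 on hand, pool $11,016.00 (≈ $19.4629 each)
After Purchase 3: 779 on hand, pool $15,915.00 (≈ $20.4300 each)
Sale 1, sell 560: 560/779 × $15,915.00 → $11,440.82
After Purchase 4: 454 on hand, pool $10,584.18 (≈ $23.3132 each)
After Purchase 5: 533 on hand, pool $12,559.18 (≈ $23.5632 each)
Sale 2, sell 240: 240/533 × $12,559.18 → $5,655.16
After Purchase 6: 401 on hand, pool $9,172.02 (≈ $22.8729 each)
After Purchase 7: 561 on hand, pool $12,692.02 (≈ $22.6239 each)
Total COGS = $11,440.82 + $5,655.16 = $17,095.98
Ending inventory (cost pool remaining) = $12,692.02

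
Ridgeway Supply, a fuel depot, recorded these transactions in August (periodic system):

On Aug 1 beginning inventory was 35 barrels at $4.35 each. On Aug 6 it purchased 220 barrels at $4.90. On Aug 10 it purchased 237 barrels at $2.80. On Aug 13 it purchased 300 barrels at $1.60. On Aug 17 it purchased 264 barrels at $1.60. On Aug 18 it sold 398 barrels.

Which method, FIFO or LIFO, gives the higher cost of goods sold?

FIFO COGS: 35 @ $4.35 + 220 @ $4.90 + 143 @ $2.80 = $1,630.65
LIFO COGS: 264 @ $1.60 + 134 @ $1.60 = $636.80

FIFO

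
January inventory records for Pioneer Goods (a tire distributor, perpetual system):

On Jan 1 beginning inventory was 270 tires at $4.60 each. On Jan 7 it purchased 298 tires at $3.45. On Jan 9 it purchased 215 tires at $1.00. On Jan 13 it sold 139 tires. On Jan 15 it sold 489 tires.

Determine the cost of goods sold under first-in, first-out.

COGS = $2,330.10

Jan 13, 139 sold [FIFO — oldest first]: 139 @ $4.60 = $639.40
Jan 15, 489 sold [FIFO — oldest first]: 131 @ $4.60 + 298 @ $3.45 + 60 @ $1.00 = $1,690.70
Total COGS = $639.40 + $1,690.70 = $2,330.10
Ending inventory: 155 @ $1.00 = $155.00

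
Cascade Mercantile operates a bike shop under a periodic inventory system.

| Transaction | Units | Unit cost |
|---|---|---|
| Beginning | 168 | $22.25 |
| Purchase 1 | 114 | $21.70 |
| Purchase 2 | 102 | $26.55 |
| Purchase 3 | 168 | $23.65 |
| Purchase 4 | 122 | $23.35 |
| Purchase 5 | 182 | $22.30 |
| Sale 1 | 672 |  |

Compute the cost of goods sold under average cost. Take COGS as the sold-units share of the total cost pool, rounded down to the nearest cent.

Sale 1, sell 672: 672/856 × $19,800.40 → $15,544.23
Ending inventory (cost pool remaining) = $4,256.17

COGS = $15,544.23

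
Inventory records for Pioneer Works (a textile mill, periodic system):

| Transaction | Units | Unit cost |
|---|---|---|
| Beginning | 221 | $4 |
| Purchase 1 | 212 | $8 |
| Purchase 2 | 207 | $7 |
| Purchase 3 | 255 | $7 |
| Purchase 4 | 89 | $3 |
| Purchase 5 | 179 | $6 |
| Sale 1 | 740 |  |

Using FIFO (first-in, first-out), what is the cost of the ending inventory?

Ending inventory = $2,426

Sale 1 (740) [FIFO — oldest first]: 221 @ $4 + 212 @ $8 + 207 @ $7 + 100 @ $7 = $4,729
Ending inventory: 155 @ $7 + 89 @ $3 + 179 @ $6 = $2,426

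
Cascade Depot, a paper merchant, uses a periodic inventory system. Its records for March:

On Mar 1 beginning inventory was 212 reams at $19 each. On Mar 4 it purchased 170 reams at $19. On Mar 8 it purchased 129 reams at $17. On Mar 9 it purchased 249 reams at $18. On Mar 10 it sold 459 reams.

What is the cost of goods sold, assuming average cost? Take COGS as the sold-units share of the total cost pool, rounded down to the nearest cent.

COGS = $8,414.79

Mar 10, sell 459: 459/760 × $13,933.00 → $8,414.79
Ending inventory (cost pool remaining) = $5,518.21
Check: goods available $13,933.00 = COGS $8,414.79 + ending $5,518.21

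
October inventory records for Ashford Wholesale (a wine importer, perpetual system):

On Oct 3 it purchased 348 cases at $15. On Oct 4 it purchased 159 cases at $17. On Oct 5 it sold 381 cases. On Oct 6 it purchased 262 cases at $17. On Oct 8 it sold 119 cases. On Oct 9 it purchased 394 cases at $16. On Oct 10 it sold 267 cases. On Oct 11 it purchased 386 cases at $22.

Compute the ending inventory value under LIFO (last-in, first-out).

Ending inventory = $14,845

Oct 5, 381 sold [LIFO — newest first]: 159 @ $17 + 222 @ $15 = $6,033
Oct 8, 119 sold [LIFO — newest first]: 119 @ $17 = $2,023
Oct 10, 267 sold [LIFO — newest first]: 267 @ $16 = $4,272
Total COGS = $6,033 + $2,023 + $4,272 = $12,328
Ending inventory: 126 @ $15 + 143 @ $17 + 127 @ $16 + 386 @ $22 = $14,845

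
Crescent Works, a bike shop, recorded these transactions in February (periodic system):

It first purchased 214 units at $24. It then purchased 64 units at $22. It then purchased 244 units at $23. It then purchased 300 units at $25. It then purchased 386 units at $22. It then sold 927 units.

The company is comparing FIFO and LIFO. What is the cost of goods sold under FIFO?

COGS = $21,966

FIFO COGS: 214 @ $24 + 64 @ $22 + 244 @ $23 + 300 @ $25 + 105 @ $22 = $21,966
LIFO COGS: 386 @ $22 + 300 @ $25 + 241 @ $23 = $21,535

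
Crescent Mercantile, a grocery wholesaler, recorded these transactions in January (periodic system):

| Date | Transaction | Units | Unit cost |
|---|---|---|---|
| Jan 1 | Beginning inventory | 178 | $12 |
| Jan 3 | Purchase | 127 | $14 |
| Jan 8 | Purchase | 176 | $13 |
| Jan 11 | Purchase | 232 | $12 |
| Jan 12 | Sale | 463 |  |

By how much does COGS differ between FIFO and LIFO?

$126

FIFO COGS: 178 @ $12 + 127 @ $14 + 158 @ $13 = $5,968
LIFO COGS: 232 @ $12 + 176 @ $13 + 55 @ $14 = $5,842
Difference = |$5,968 − $5,842| = $126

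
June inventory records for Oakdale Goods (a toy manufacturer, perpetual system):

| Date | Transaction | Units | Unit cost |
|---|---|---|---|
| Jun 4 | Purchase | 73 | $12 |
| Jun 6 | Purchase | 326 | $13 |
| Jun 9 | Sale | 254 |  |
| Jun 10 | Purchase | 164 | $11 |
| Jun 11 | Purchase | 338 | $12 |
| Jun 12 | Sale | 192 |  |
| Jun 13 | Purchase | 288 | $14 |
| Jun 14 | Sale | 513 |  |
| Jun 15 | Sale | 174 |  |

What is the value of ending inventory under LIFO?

Ending inventory = $672

Jun 9, 254 sold [LIFO — newest first]: 254 @ $13 = $3,302
Jun 12, 192 sold [LIFO — newest first]: 192 @ $12 = $2,304
Jun 14, 513 sold [LIFO — newest first]: 288 @ $14 + 146 @ $12 + 79 @ $11 = $6,653
Jun 15, 174 sold [LIFO — newest first]: 85 @ $11 + 72 @ $13 + 17 @ $12 = $2,075
Total COGS = $3,302 + $2,304 + $6,653 + $2,075 = $14,334
Ending inventory: 56 @ $12 = $672
Check: goods available $15,006 = COGS $14,334 + ending $672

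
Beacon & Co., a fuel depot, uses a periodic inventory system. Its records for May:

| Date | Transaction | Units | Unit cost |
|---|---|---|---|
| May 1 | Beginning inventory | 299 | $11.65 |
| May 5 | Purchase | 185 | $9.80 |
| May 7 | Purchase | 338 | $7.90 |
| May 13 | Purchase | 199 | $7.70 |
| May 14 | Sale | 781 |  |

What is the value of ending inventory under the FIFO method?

May 14, 781 sold [FIFO — oldest first]: 299 @ $11.65 + 185 @ $9.80 + 297 @ $7.90 = $7,642.65
Ending inventory: 41 @ $7.90 + 199 @ $7.70 = $1,856.20

Ending inventory = $1,856.20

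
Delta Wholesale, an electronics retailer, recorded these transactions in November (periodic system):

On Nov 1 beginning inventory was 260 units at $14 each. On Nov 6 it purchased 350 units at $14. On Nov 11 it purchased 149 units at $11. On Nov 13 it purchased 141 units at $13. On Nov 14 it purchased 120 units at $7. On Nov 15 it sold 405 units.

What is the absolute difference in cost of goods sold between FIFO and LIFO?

FIFO COGS: 260 @ $14 + 145 @ $14 = $5,670
LIFO COGS: 120 @ $7 + 141 @ $13 + 144 @ $11 = $4,257
Difference = |$5,670 − $4,257| = $1,413

$1,413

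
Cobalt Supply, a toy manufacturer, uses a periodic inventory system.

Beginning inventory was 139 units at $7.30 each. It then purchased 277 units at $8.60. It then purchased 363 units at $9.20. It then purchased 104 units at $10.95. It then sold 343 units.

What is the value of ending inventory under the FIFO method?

Sale 1 (343) [FIFO — oldest first]: 139 @ $7.30 + 204 @ $8.60 = $2,769.10
Ending inventory: 73 @ $8.60 + 363 @ $9.20 + 104 @ $10.95 = $5,106.20
Check: goods available $7,875.30 = COGS $2,769.10 + ending $5,106.20

Ending inventory = $5,106.20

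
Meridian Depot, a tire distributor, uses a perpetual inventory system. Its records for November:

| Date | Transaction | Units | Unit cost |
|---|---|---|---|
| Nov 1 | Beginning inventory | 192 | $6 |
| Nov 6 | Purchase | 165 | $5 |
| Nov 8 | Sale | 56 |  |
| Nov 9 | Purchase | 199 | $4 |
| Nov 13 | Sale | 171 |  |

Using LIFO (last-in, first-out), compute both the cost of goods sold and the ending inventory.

Nov 8, 56 sold [LIFO — newest first]: 56 @ $5 = $280
Nov 13, 171 sold [LIFO — newest first]: 171 @ $4 = $684
Total COGS = $280 + $684 = $964
Ending inventory: 192 @ $6 + 109 @ $5 + 28 @ $4 = $1,809

COGS = $964; ending inventory = $1,809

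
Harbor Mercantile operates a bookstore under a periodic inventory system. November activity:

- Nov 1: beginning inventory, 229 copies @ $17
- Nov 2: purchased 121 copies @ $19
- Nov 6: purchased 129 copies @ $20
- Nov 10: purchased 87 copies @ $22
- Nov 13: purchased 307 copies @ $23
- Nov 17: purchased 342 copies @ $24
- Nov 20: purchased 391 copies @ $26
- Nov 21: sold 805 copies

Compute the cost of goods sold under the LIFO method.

Nov 21, 805 sold [LIFO — newest first]: 391 @ $26 + 342 @ $24 + 72 @ $23 = $20,030
Ending inventory: 229 @ $17 + 121 @ $19 + 129 @ $20 + 87 @ $22 + 235 @ $23 = $16,091

COGS = $20,030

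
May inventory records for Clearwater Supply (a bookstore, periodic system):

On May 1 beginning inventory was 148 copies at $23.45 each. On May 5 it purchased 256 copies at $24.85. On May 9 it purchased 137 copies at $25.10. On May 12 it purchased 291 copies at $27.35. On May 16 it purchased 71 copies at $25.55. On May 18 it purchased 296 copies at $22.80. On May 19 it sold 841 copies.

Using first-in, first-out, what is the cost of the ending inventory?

May 19, 841 sold [FIFO — oldest first]: 148 @ $23.45 + 256 @ $24.85 + 137 @ $25.10 + 291 @ $27.35 + 9 @ $25.55 = $21,459.70
Ending inventory: 62 @ $25.55 + 296 @ $22.80 = $8,332.90

Ending inventory = $8,332.90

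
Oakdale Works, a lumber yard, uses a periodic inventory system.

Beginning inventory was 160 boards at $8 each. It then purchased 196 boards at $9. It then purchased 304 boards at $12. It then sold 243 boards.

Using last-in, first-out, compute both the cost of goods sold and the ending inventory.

Sale 1 (243) [LIFO — newest first]: 243 @ $12 = $2,916
Ending inventory: 160 @ $8 + 196 @ $9 + 61 @ $12 = $3,776
Check: goods available $6,692 = COGS $2,916 + ending $3,776

COGS = $2,916; ending inventory = $3,776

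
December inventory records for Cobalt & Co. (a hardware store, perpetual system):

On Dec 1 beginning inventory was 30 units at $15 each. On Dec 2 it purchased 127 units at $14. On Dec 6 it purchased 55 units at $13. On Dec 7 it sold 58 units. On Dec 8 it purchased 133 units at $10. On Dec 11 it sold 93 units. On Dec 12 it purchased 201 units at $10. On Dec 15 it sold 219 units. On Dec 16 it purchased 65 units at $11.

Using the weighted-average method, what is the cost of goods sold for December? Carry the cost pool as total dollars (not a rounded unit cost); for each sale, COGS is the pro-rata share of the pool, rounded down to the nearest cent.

After Dec 1: 30 on hand, pool $450.00 (≈ $15.0000 each)
After Dec 2: 157 on hand, pool $2,228.00 (≈ $14.1911 each)
After Dec 6: 212 on hand, pool $2,943.00 (≈ $13.8821 each)
Dec 7, sell 58: 58/212 × $2,943.00 → $805.16
After Dec 8: 287 on hand, pool $3,467.84 (≈ $12.0831 each)
Dec 11, sell 93: 93/287 × $3,467.84 → $1,123.72
After Dec 12: 395 on hand, pool $4,354.12 (≈ $11.0231 each)
Dec 15, sell 219: 219/395 × $4,354.12 → $2,414.05
After Dec 16: 241 on hand, pool $2,655.07 (≈ $11.0169 each)
Total COGS = $805.16 + $1,123.72 + $2,414.05 = $4,342.93
Ending inventory (cost pool remaining) = $2,655.07
Check: goods available $6,998.00 = COGS $4,342.93 + ending $2,655.07

COGS = $4,342.93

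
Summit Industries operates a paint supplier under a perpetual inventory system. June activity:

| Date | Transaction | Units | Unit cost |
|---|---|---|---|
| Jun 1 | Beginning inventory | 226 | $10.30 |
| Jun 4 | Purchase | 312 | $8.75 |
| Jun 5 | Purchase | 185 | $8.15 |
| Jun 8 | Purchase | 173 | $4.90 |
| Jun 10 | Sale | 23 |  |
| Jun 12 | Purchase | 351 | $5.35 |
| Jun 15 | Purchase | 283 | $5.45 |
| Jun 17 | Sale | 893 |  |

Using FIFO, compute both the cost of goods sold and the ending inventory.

Jun 10, 23 sold [FIFO — oldest first]: 23 @ $10.30 = $236.90
Jun 17, 893 sold [FIFO — oldest first]: 203 @ $10.30 + 312 @ $8.75 + 185 @ $8.15 + 173 @ $4.90 + 20 @ $5.35 = $7,283.35
Total COGS = $236.90 + $7,283.35 = $7,520.25
Ending inventory: 331 @ $5.35 + 283 @ $5.45 = $3,313.20

COGS = $7,520.25; ending inventory = $3,313.20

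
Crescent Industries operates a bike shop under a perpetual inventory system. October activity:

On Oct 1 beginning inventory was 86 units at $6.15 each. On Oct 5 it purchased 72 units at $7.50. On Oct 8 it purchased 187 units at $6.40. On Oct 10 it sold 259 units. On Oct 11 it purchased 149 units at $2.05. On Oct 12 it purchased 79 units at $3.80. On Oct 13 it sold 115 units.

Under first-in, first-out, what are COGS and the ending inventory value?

Oct 10, 259 sold [FIFO — oldest first]: 86 @ $6.15 + 72 @ $7.50 + 101 @ $6.40 = $1,715.30
Oct 13, 115 sold [FIFO — oldest first]: 86 @ $6.40 + 29 @ $2.05 = $609.85
Total COGS = $1,715.30 + $609.85 = $2,325.15
Ending inventory: 120 @ $2.05 + 79 @ $3.80 = $546.20
Check: goods available $2,871.35 = COGS $2,325.15 + ending $546.20

COGS = $2,325.15; ending inventory = $546.20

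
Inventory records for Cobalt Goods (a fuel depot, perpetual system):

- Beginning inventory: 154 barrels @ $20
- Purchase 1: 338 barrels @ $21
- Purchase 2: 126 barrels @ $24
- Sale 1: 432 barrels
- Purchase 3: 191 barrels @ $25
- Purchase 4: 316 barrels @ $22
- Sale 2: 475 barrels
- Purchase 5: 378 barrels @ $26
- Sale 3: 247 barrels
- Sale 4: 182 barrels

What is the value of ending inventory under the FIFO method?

Sale 1 (432) [FIFO — oldest first]: 154 @ $20 + 278 @ $21 = $8,918
Sale 2 (475) [FIFO — oldest first]: 60 @ $21 + 126 @ $24 + 191 @ $25 + 98 @ $22 = $11,215
Sale 3 (247) [FIFO — oldest first]: 218 @ $22 + 29 @ $26 = $5,550
Sale 4 (182) [FIFO — oldest first]: 182 @ $26 = $4,732
Total COGS = $8,918 + $11,215 + $5,550 + $4,732 = $30,415
Ending inventory: 167 @ $26 = $4,342

Ending inventory = $4,342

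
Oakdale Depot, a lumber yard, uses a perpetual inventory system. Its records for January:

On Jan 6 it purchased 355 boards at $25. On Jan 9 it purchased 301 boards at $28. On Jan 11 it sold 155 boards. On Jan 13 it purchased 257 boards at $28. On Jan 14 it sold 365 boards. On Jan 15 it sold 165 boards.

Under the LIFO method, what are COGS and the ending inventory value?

Jan 11, 155 sold [LIFO — newest first]: 155 @ $28 = $4,340
Jan 14, 365 sold [LIFO — newest first]: 257 @ $28 + 108 @ $28 = $10,220
Jan 15, 165 sold [LIFO — newest first]: 38 @ $28 + 127 @ $25 = $4,239
Total COGS = $4,340 + $10,220 + $4,239 = $18,799
Ending inventory: 228 @ $25 = $5,700

COGS = $18,799; ending inventory = $5,700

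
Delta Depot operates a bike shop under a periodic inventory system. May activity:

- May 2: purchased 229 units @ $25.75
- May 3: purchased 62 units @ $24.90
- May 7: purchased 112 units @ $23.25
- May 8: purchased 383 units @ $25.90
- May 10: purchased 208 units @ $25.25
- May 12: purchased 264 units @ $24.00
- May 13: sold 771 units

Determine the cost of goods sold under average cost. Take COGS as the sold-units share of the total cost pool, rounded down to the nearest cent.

May 13, sell 771: 771/1258 × $31,552.25 → $19,337.66
Ending inventory (cost pool remaining) = $12,214.59
Check: goods available $31,552.25 = COGS $19,337.66 + ending $12,214.59

COGS = $19,337.66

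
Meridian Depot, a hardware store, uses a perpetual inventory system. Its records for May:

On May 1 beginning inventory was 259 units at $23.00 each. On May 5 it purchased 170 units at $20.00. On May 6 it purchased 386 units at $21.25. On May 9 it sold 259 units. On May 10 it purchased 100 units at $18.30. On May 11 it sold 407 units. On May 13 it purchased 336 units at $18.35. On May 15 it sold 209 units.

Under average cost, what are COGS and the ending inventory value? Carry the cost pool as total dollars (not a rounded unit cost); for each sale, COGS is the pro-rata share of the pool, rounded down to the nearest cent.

After May 1: 259 on hand, pool $5,957.00 (≈ $23.0000 each)
After May 5: 429 on hand, pool $9,357.00 (≈ $21.8112 each)
After May 6: 815 on hand, pool $17,559.50 (≈ $21.5454 each)
May 9, sell 259: 259/815 × $17,559.50 → $5,580.25
After May 10: 656 on hand, pool $13,809.25 (≈ $21.0507 each)
May 11, sell 407: 407/656 × $13,809.25 → $8,567.62
After May 13: 585 on hand, pool $11,407.23 (≈ $19.4995 each)
May 15, sell 209: 209/585 × $11,407.23 → $4,075.40
Total COGS = $5,580.25 + $8,567.62 + $4,075.40 = $18,223.27
Ending inventory (cost pool remaining) = $7,331.83
Check: goods available $25,555.10 = COGS $18,223.27 + ending $7,331.83

COGS = $18,223.27; ending inventory = $7,331.83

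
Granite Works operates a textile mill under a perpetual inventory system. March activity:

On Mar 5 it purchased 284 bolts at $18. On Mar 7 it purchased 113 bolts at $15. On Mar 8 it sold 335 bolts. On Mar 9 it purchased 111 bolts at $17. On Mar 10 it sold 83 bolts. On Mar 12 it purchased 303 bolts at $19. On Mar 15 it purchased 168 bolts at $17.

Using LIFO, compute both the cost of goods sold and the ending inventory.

COGS = $7,102; ending inventory = $10,205

Mar 8, 335 sold [LIFO — newest first]: 113 @ $15 + 222 @ $18 = $5,691
Mar 10, 83 sold [LIFO — newest first]: 83 @ $17 = $1,411
Total COGS = $5,691 + $1,411 = $7,102
Ending inventory: 62 @ $18 + 28 @ $17 + 303 @ $19 + 168 @ $17 = $10,205
Check: goods available $17,307 = COGS $7,102 + ending $10,205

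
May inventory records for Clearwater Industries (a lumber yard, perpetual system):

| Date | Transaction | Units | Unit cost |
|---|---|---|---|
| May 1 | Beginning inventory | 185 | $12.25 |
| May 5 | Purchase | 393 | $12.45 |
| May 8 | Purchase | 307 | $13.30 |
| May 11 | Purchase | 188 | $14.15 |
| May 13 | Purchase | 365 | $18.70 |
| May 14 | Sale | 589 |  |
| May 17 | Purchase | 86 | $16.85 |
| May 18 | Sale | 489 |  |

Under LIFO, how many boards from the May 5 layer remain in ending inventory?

261

May 14, 589 sold [LIFO — newest first]: 365 @ $18.70 + 188 @ $14.15 + 36 @ $13.30 = $9,964.50
May 18, 489 sold [LIFO — newest first]: 86 @ $16.85 + 271 @ $13.30 + 132 @ $12.45 = $6,696.80
Total COGS = $9,964.50 + $6,696.80 = $16,661.30
Ending inventory: 185 @ $12.25 + 261 @ $12.45 = $5,515.70
Check: goods available $22,177.00 = COGS $16,661.30 + ending $5,515.70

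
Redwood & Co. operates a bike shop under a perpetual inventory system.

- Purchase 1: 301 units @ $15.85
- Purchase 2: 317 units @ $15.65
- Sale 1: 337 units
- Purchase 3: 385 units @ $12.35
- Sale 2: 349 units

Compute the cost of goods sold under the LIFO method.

COGS = $9,588.20

Sale 1 (337) [LIFO — newest first]: 317 @ $15.65 + 20 @ $15.85 = $5,278.05
Sale 2 (349) [LIFO — newest first]: 349 @ $12.35 = $4,310.15
Total COGS = $5,278.05 + $4,310.15 = $9,588.20
Ending inventory: 281 @ $15.85 + 36 @ $12.35 = $4,898.45
Check: goods available $14,486.65 = COGS $9,588.20 + ending $4,898.45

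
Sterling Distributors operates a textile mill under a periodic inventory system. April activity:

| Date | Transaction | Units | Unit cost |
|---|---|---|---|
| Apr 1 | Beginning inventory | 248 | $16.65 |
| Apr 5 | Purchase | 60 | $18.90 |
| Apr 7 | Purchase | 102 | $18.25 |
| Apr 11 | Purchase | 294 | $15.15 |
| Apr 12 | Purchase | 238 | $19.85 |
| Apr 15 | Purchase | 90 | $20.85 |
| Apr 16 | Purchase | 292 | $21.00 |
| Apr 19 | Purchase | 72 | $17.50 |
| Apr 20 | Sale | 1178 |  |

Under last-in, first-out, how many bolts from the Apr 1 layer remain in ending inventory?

218

Apr 20, 1178 sold [LIFO — newest first]: 72 @ $17.50 + 292 @ $21.00 + 90 @ $20.85 + 238 @ $19.85 + 294 @ $15.15 + 102 @ $18.25 + 60 @ $18.90 + 30 @ $16.65 = $21,941.90
Ending inventory: 218 @ $16.65 = $3,629.70
Check: goods available $25,571.60 = COGS $21,941.90 + ending $3,629.70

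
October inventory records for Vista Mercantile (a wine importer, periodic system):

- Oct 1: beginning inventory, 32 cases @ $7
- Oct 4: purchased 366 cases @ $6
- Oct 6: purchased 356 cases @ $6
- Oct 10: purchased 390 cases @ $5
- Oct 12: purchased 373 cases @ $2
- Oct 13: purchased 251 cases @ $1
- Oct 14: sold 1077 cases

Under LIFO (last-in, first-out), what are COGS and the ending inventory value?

COGS = $3,325; ending inventory = $4,178

Oct 14, 1077 sold [LIFO — newest first]: 251 @ $1 + 373 @ $2 + 390 @ $5 + 63 @ $6 = $3,325
Ending inventory: 32 @ $7 + 366 @ $6 + 293 @ $6 = $4,178
Check: goods available $7,503 = COGS $3,325 + ending $4,178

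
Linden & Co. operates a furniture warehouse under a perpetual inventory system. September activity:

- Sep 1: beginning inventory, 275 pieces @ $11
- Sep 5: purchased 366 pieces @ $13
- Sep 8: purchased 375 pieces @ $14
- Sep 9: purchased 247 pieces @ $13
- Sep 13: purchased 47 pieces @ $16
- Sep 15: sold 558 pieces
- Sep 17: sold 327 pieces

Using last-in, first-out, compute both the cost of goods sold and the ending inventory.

Sep 15, 558 sold [LIFO — newest first]: 47 @ $16 + 247 @ $13 + 264 @ $14 = $7,659
Sep 17, 327 sold [LIFO — newest first]: 111 @ $14 + 216 @ $13 = $4,362
Total COGS = $7,659 + $4,362 = $12,021
Ending inventory: 275 @ $11 + 150 @ $13 = $4,975

COGS = $12,021; ending inventory = $4,975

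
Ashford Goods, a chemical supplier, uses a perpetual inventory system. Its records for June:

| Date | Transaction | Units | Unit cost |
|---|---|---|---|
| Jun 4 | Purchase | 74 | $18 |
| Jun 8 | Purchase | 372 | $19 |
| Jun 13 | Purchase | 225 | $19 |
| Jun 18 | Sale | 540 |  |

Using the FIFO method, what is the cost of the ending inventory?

Ending inventory = $2,489

Jun 18, 540 sold [FIFO — oldest first]: 74 @ $18 + 372 @ $19 + 94 @ $19 = $10,186
Ending inventory: 131 @ $19 = $2,489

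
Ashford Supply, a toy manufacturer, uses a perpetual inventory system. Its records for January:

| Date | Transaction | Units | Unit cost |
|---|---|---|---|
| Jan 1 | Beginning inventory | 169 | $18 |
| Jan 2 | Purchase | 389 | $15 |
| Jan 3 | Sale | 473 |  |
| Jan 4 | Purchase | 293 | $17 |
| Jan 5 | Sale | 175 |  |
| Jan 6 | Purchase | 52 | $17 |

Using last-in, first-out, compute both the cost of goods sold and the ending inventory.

Jan 3, 473 sold [LIFO — newest first]: 389 @ $15 + 84 @ $18 = $7,347
Jan 5, 175 sold [LIFO — newest first]: 175 @ $17 = $2,975
Total COGS = $7,347 + $2,975 = $10,322
Ending inventory: 85 @ $18 + 118 @ $17 + 52 @ $17 = $4,420
Check: goods available $14,742 = COGS $10,322 + ending $4,420

COGS = $10,322; ending inventory = $4,420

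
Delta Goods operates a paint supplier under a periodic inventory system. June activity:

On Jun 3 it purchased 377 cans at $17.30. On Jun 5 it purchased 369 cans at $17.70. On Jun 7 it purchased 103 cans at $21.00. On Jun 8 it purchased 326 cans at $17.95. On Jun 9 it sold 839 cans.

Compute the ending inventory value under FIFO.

Jun 9, 839 sold [FIFO — oldest first]: 377 @ $17.30 + 369 @ $17.70 + 93 @ $21.00 = $15,006.40
Ending inventory: 10 @ $21.00 + 326 @ $17.95 = $6,061.70

Ending inventory = $6,061.70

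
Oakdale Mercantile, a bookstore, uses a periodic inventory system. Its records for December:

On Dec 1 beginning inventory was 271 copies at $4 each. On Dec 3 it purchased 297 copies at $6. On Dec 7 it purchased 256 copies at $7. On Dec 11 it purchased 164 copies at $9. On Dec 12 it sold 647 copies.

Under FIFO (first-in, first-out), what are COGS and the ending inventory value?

COGS = $3,419; ending inventory = $2,715

Dec 12, 647 sold [FIFO — oldest first]: 271 @ $4 + 297 @ $6 + 79 @ $7 = $3,419
Ending inventory: 177 @ $7 + 164 @ $9 = $2,715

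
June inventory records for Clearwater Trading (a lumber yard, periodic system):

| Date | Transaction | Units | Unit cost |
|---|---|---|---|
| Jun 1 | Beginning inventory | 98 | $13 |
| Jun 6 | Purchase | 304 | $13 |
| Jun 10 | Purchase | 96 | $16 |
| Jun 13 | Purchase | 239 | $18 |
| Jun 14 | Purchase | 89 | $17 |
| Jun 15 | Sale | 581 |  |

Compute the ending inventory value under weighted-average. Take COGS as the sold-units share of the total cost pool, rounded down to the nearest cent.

Jun 15, sell 581: 581/826 × $12,577.00 → $8,846.53
Ending inventory (cost pool remaining) = $3,730.47
Check: goods available $12,577.00 = COGS $8,846.53 + ending $3,730.47

Ending inventory = $3,730.47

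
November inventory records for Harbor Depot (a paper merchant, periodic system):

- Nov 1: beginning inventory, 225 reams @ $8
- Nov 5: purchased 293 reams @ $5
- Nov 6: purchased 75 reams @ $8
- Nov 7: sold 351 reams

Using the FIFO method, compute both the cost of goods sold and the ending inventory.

COGS = $2,430; ending inventory = $1,435

Nov 7, 351 sold [FIFO — oldest first]: 225 @ $8 + 126 @ $5 = $2,430
Ending inventory: 167 @ $5 + 75 @ $8 = $1,435
Check: goods available $3,865 = COGS $2,430 + ending $1,435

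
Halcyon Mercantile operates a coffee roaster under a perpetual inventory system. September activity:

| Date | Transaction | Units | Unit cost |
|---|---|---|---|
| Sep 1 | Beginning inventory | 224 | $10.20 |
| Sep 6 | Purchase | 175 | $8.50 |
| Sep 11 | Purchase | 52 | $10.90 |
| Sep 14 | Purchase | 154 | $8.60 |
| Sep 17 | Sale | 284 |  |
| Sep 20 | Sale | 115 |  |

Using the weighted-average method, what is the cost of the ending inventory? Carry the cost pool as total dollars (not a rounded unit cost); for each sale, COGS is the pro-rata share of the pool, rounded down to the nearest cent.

After Sep 1: 224 on hand, pool $2,284.80 (≈ $10.2000 each)
After Sep 6: 399 on hand, pool $3,772.30 (≈ $9.4544 each)
After Sep 11: 451 on hand, pool $4,339.10 (≈ $9.6211 each)
After Sep 14: 605 on hand, pool $5,663.50 (≈ $9.3612 each)
Sep 17, sell 284: 284/605 × $5,663.50 → $2,658.56
Sep 20, sell 115: 115/321 × $3,004.94 → $1,076.53
Total COGS = $2,658.56 + $1,076.53 = $3,735.09
Ending inventory (cost pool remaining) = $1,928.41
Check: goods available $5,663.50 = COGS $3,735.09 + ending $1,928.41

Ending inventory = $1,928.41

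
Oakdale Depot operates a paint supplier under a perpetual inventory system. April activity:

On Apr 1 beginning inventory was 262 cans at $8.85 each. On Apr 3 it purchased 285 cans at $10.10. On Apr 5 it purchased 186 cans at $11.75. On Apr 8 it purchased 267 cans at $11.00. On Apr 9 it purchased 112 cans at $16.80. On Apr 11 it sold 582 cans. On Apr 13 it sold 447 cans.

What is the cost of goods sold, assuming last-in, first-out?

Apr 11, 582 sold [LIFO — newest first]: 112 @ $16.80 + 267 @ $11.00 + 186 @ $11.75 + 17 @ $10.10 = $7,175.80
Apr 13, 447 sold [LIFO — newest first]: 268 @ $10.10 + 179 @ $8.85 = $4,290.95
Total COGS = $7,175.80 + $4,290.95 = $11,466.75
Ending inventory: 83 @ $8.85 = $734.55

COGS = $11,466.75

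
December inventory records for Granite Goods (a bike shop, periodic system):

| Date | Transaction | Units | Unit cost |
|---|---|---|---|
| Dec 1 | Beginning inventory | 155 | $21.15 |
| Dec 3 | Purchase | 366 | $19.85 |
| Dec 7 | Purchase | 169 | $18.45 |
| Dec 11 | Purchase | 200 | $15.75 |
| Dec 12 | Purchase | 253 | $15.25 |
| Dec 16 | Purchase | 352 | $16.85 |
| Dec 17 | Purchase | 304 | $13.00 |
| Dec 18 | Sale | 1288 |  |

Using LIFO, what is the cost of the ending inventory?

Dec 18, 1288 sold [LIFO — newest first]: 304 @ $13.00 + 352 @ $16.85 + 253 @ $15.25 + 200 @ $15.75 + 169 @ $18.45 + 10 @ $19.85 = $20,208.00
Ending inventory: 155 @ $21.15 + 356 @ $19.85 = $10,344.85

Ending inventory = $10,344.85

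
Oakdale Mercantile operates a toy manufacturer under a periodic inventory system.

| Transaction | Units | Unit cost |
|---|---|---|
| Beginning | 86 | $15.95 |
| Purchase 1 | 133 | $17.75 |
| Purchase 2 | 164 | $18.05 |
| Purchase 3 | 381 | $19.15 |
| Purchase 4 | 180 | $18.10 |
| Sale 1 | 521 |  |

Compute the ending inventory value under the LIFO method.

Ending inventory = $7,458.65

Sale 1 (521) [LIFO — newest first]: 180 @ $18.10 + 341 @ $19.15 = $9,788.15
Ending inventory: 86 @ $15.95 + 133 @ $17.75 + 164 @ $18.05 + 40 @ $19.15 = $7,458.65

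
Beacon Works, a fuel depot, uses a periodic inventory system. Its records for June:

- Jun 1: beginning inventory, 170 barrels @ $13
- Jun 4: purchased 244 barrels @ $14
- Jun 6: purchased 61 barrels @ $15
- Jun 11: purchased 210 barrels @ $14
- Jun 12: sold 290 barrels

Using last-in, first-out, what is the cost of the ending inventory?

Jun 12, 290 sold [LIFO — newest first]: 210 @ $14 + 61 @ $15 + 19 @ $14 = $4,121
Ending inventory: 170 @ $13 + 225 @ $14 = $5,360
Check: goods available $9,481 = COGS $4,121 + ending $5,360

Ending inventory = $5,360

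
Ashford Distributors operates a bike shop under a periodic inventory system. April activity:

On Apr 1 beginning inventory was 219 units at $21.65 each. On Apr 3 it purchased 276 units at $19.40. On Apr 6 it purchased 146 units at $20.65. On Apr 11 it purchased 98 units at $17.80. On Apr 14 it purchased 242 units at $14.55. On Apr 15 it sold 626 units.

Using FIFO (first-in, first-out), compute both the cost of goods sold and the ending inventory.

COGS = $12,800.90; ending inventory = $5,575.25

Apr 15, 626 sold [FIFO — oldest first]: 219 @ $21.65 + 276 @ $19.40 + 131 @ $20.65 = $12,800.90
Ending inventory: 15 @ $20.65 + 98 @ $17.80 + 242 @ $14.55 = $5,575.25
Check: goods available $18,376.15 = COGS $12,800.90 + ending $5,575.25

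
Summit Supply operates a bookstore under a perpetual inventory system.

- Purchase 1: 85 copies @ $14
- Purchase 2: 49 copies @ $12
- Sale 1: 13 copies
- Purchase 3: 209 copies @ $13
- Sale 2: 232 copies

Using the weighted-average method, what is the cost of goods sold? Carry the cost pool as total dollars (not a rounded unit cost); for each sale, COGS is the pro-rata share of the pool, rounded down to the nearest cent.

After Purchase 1: 85 on hand, pool $1,190.00 (≈ $14.0000 each)
After Purchase 2: 134 on hand, pool $1,778.00 (≈ $13.2687 each)
Sale 1, sell 13: 13/134 × $1,778.00 → $172.49
After Purchase 3: 330 on hand, pool $4,322.51 (≈ $13.0985 each)
Sale 2, sell 232: 232/330 × $4,322.51 → $3,038.85
Total COGS = $172.49 + $3,038.85 = $3,211.34
Ending inventory (cost pool remaining) = $1,283.66

COGS = $3,211.34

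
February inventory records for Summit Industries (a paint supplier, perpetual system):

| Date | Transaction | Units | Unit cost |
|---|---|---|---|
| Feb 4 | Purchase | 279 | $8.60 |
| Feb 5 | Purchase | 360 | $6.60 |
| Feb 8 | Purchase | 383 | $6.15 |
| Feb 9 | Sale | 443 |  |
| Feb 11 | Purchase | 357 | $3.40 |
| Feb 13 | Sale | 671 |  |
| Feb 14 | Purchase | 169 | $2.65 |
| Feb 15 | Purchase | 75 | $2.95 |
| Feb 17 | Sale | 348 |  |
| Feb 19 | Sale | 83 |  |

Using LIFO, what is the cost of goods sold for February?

COGS = $8,342.95

Feb 9, 443 sold [LIFO — newest first]: 383 @ $6.15 + 60 @ $6.60 = $2,751.45
Feb 13, 671 sold [LIFO — newest first]: 357 @ $3.40 + 300 @ $6.60 + 14 @ $8.60 = $3,314.20
Feb 17, 348 sold [LIFO — newest first]: 75 @ $2.95 + 169 @ $2.65 + 104 @ $8.60 = $1,563.50
Feb 19, 83 sold [LIFO — newest first]: 83 @ $8.60 = $713.80
Total COGS = $2,751.45 + $3,314.20 + $1,563.50 + $713.80 = $8,342.95
Ending inventory: 78 @ $8.60 = $670.80
Check: goods available $9,013.75 = COGS $8,342.95 + ending $670.80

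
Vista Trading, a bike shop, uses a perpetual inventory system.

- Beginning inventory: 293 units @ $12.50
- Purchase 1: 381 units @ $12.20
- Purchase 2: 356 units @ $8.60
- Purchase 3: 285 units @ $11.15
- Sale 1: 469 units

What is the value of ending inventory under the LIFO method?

Ending inventory = $9,789.90

Sale 1 (469) [LIFO — newest first]: 285 @ $11.15 + 184 @ $8.60 = $4,760.15
Ending inventory: 293 @ $12.50 + 381 @ $12.20 + 172 @ $8.60 = $9,789.90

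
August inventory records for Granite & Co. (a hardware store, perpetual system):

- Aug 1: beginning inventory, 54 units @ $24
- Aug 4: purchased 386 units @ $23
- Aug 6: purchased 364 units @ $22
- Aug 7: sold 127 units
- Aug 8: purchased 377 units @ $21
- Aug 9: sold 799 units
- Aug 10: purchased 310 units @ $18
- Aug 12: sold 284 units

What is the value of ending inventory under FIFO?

Ending inventory = $5,058

Aug 7, 127 sold [FIFO — oldest first]: 54 @ $24 + 73 @ $23 = $2,975
Aug 9, 799 sold [FIFO — oldest first]: 313 @ $23 + 364 @ $22 + 122 @ $21 = $17,769
Aug 12, 284 sold [FIFO — oldest first]: 255 @ $21 + 29 @ $18 = $5,877
Total COGS = $2,975 + $17,769 + $5,877 = $26,621
Ending inventory: 281 @ $18 = $5,058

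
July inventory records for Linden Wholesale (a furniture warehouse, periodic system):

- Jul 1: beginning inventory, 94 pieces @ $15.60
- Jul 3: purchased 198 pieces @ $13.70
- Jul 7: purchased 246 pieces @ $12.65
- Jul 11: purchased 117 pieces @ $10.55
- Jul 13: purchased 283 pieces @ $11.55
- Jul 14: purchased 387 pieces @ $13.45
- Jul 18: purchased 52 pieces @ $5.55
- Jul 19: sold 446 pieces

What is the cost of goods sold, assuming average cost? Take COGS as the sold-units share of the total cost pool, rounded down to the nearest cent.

Jul 19, sell 446: 446/1377 × $17,287.65 → $5,599.34
Ending inventory (cost pool remaining) = $11,688.31
Check: goods available $17,287.65 = COGS $5,599.34 + ending $11,688.31

COGS = $5,599.34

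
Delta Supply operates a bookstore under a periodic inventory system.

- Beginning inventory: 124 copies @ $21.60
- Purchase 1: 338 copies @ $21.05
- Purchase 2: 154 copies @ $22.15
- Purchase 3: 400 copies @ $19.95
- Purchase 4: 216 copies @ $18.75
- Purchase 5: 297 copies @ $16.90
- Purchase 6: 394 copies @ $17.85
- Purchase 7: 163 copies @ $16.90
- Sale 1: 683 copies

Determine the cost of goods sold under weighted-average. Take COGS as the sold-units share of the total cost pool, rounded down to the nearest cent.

Sale 1, sell 683: 683/2086 × $40,041.30 → $13,110.35
Ending inventory (cost pool remaining) = $26,930.95

COGS = $13,110.35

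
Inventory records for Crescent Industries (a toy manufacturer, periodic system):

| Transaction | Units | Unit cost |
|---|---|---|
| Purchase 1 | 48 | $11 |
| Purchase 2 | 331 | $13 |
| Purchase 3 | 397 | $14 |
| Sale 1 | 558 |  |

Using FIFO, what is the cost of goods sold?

Sale 1 (558) [FIFO — oldest first]: 48 @ $11 + 331 @ $13 + 179 @ $14 = $7,337
Ending inventory: 218 @ $14 = $3,052

COGS = $7,337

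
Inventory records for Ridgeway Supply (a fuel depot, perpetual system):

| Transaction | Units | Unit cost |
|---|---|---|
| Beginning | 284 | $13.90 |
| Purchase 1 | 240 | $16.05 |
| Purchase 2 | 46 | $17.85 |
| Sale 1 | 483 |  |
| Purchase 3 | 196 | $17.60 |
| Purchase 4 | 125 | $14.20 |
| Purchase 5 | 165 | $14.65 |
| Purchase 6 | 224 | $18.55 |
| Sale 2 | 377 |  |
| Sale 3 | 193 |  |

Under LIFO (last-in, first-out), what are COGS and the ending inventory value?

Sale 1 (483) [LIFO — newest first]: 46 @ $17.85 + 240 @ $16.05 + 197 @ $13.90 = $7,411.40
Sale 2 (377) [LIFO — newest first]: 224 @ $18.55 + 153 @ $14.65 = $6,396.65
Sale 3 (193) [LIFO — newest first]: 12 @ $14.65 + 125 @ $14.20 + 56 @ $17.60 = $2,936.40
Total COGS = $7,411.40 + $6,396.65 + $2,936.40 = $16,744.45
Ending inventory: 87 @ $13.90 + 140 @ $17.60 = $3,673.30
Check: goods available $20,417.75 = COGS $16,744.45 + ending $3,673.30

COGS = $16,744.45; ending inventory = $3,673.30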